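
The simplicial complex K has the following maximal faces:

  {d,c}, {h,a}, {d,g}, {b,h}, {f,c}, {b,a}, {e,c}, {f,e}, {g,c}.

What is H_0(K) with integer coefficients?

Fix the vertex order a < b < c < d < e < f < g < h and write every simplex with vertices in increasing order. Then dim K = 1 and the simplices of K are:

  0-simplices (8): a, b, c, d, e, f, g, h
  1-simplices (9): ab, ah, bh, cd, ce, cf, cg, dg, ef

so the chain groups are C_0 ≅ Z^8, C_1 ≅ Z^9.

The boundary map ∂_1: C_1 → C_0 maps an edge to its endpoints' difference, ∂[p,q] = q − p.
As a 8×9 matrix over Z this has rank 6, with invariant factors (1,1,1,1,1,1).

Now H_k = ker ∂_k / im ∂_{k+1}, so:

  H_0: rank C_0 − rank ∂_1 = 8 − 6 = 2, and the invariant factors of ∂_1 are all 1, so H_0 = Z^2.

H_0 ≅ Z^2.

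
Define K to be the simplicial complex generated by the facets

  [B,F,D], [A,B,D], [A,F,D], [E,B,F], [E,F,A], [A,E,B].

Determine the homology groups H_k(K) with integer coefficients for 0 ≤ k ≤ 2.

H_0 = Z,  H_1 = 0,  H_2 = Z.

K has 5 vertices, 9 edges, 6 triangles.
rank ∂_0 = 0, rank ∂_1 = 4 ⇒ b_0 = 5 − 0 − 4 = 1; all invariant factors of ∂_1 are 1 so no torsion. So H_0 = Z.
rank ∂_1 = 4, rank ∂_2 = 5 ⇒ b_1 = 9 − 4 − 5 = 0; all invariant factors of ∂_2 are 1 so no torsion. So H_1 = 0.
rank ∂_2 = 5, rank ∂_3 = 0 ⇒ b_2 = 6 − 5 − 0 = 1. So H_2 = Z.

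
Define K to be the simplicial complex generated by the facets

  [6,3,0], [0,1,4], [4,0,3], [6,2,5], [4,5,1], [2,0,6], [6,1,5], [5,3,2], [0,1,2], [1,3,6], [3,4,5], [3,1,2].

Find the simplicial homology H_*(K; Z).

We work with the vertex ordering 0 < 1 < 2 < 3 < 4 < 5 < 6. The simplices of K, each written with vertices in increasing order, are:

  0-simplices (7): [0], [1], [2], [3], [4], [5], [6]
  1-simplices (18): [0,1], [0,2], [0,3], [0,4], [0,6], [1,2], [1,3], [1,4], [1,5], [1,6], [2,3], [2,5], [2,6], [3,4], [3,5], [3,6], [4,5], [5,6]
  2-simplices (12): [0,1,2], [0,1,4], [0,2,6], [0,3,4], [0,3,6], [1,2,3], [1,3,6], [1,4,5], [1,5,6], [2,3,5], [2,5,6], [3,4,5]

giving chain groups C_0 ≅ Z^7, C_1 ≅ Z^18, C_2 ≅ Z^12.

Boundary ∂_1: C_1 → C_0 sends each edge [p,q] (with p < q) to q − p. For instance
  ∂[1,5] = [5] − [1].
The resulting 7×18 matrix has rank 6, and its Smith normal form has invariant factors (1,1,1,1,1,1).

Boundary ∂_2: C_2 → C_1 sends each 2-simplex [p,q,r] to [q,r] − [p,r] + [p,q]. For instance
  ∂[1,3,6] = [3,6] − [1,6] + [1,3],
  ∂[2,5,6] = [5,6] − [2,6] + [2,5].
As a 18×12 matrix over Z this has rank 12, with invariant factors (1,1,1,1,1,1,1,1,1,1,1,2).

Reading off H_k = ker ∂_k / im ∂_{k+1}:

  H_0: rank C_0 − rank ∂_1 = 7 − 6 = 1, and the invariant factors of ∂_1 are all 1, so H_0 = Z.
  H_1: rank ker ∂_1 − rank ∂_2 = (18 − 6) − 12 = 0, and ∂_2 has invariant factor 2 > 1, so H_1 = Z_2.
  H_2: rank ker ∂_2 − rank ∂_3 = (12 − 12) − 0 = 0, and there is no ∂_3, so H_2 = 0.

As a check, the Euler characteristic is 7 − 18 + 12 = 1, which agrees with 1 − 0 + 0 = 1.

H_0 ≅ Z,  H_1 ≅ Z_2,  H_2 = 0.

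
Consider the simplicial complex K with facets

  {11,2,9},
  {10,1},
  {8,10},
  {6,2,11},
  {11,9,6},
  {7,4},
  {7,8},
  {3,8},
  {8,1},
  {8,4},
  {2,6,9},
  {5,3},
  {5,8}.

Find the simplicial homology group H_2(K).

H_2 = Z.

Take the total order 1 < 2 < 3 < 4 < 5 < 6 < 7 < 8 < 9 < 10 < 11 on the vertex set. Then K (dimension 2) consists of the simplices:

  0-simplices (11): [1], [2], [3], [4], [5], [6], [7], [8], [9], [10], [11]
  1-simplices (15): [1,8], [1,10], [2,6], [2,9], [2,11], [3,5], [3,8], [4,7], [4,8], [5,8], [6,9], [6,11], [7,8], [8,10], [9,11]
  2-simplices (4): [2,6,9], [2,6,11], [2,9,11], [6,9,11]

giving chain groups C_0 ≅ Z^11, C_1 ≅ Z^15, C_2 ≅ Z^4.

∂_1: C_1 → C_0 is given by ∂[p,q] = [q] − [p]. For instance
  ∂[2,9] = [9] − [2].
This gives a 11×15 integer matrix of rank 9; reducing to Smith normal form yields diagonal entries (1,1,1,1,1,1,1,1,1).

∂_2: C_2 → C_1 sends each 2-simplex [p,q,r] to [q,r] − [p,r] + [p,q]. For instance
  ∂[2,6,9] = [6,9] − [2,9] + [2,6],
  ∂[2,9,11] = [9,11] − [2,11] + [2,9].
As a 15×4 matrix over Z this has rank 3, with invariant factors (1,1,1).

Reading off H_k = ker ∂_k / im ∂_{k+1}:

  H_2: rank ker ∂_2 − rank ∂_3 = (4 − 3) − 0 = 1, and there is no ∂_3, so H_2 ≅ Z.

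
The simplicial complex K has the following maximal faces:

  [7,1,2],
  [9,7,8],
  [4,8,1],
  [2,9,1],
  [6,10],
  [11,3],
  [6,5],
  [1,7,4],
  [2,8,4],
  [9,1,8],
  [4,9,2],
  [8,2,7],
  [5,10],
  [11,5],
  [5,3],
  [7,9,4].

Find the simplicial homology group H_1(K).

Take the total order 1 < 2 < 3 < 4 < 5 < 6 < 7 < 8 < 9 < 10 < 11 on the vertex set. Then K (dimension 2) consists of the simplices:

  0-simplices (11): [1], [2], [3], [4], [5], [6], [7], [8], [9], [10], [11]
  1-simplices (21): [1,2], [1,4], [1,7], [1,8], [1,9], [2,4], [2,7], [2,8], [2,9], [3,5], [3,11], [4,7], [4,8], [4,9], [5,6], [5,10], [5,11], [6,10], [7,8], [7,9], [8,9]
  2-simplices (10): [1,2,7], [1,2,9], [1,4,7], [1,4,8], [1,8,9], [2,4,8], [2,4,9], [2,7,8], [4,7,9], [7,8,9]

Hence C_0 ≅ Z^11, C_1 ≅ Z^21, C_2 ≅ Z^10.

Boundary ∂_1: C_1 → C_0 maps an edge to its endpoints' difference, ∂[p,q] = q − p.
This gives a 11×21 integer matrix of rank 9; reducing to Smith normal form yields diagonal entries (1,1,1,1,1,1,1,1,1).

Boundary ∂_2: C_2 → C_1 sends each 2-simplex [p,q,r] to [q,r] − [p,r] + [p,q]. For instance
  ∂[1,2,9] = [2,9] − [1,9] + [1,2],
  ∂[1,2,7] = [2,7] − [1,7] + [1,2].
As a 21×10 matrix over Z this has rank 10, with invariant factors (1,1,1,1,1,1,1,1,1,2).

Computing H_k = (kernel of ∂_k) / (image of ∂_{k+1}):

  H_1: rank ker ∂_1 − rank ∂_2 = (21 − 9) − 10 = 2, and ∂_2 has invariant factor 2 > 1, so H_1 = Z^2 ⊕ Z_2.

(K is a triangulation of the disjoint union of the real projective plane RP^2 and a wedge of 2 circles.)

H_1 ≅ Z^2 ⊕ Z_2.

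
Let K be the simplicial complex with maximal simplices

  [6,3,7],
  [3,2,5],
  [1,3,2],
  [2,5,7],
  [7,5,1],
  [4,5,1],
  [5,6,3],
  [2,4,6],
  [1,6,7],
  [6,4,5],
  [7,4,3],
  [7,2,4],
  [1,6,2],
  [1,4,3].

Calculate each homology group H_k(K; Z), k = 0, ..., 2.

H_0 = Z,  H_1 = Z^2,  H_2 = Z.

K has 7 vertices, 21 edges, 14 triangles.
rank ∂_0 = 0, rank ∂_1 = 6 ⇒ b_0 = 7 − 0 − 6 = 1; all invariant factors of ∂_1 are 1 so no torsion. So H_0 = Z.
rank ∂_1 = 6, rank ∂_2 = 13 ⇒ b_1 = 21 − 6 − 13 = 2; all invariant factors of ∂_2 are 1 so no torsion. So H_1 = Z^2.
rank ∂_2 = 13, rank ∂_3 = 0 ⇒ b_2 = 14 − 13 − 0 = 1. So H_2 = Z.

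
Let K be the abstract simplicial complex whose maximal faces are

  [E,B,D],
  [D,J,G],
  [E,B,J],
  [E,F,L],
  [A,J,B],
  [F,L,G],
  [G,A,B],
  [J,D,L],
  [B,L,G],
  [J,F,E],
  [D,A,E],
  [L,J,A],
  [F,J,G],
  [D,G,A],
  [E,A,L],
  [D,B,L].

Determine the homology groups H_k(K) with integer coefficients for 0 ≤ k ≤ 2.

Order the vertices as A < B < D < E < F < G < J < L. Listing each simplex with vertices in this order, K has dimension 2 with simplices:

  0-simplices (8): A, B, D, E, F, G, J, L
  1-simplices (24): AB, AD, AE, AG, AJ, AL, BD, BE, BG, BJ, BL, DE, DG, DJ, DL, EF, EJ, EL, FG, FJ, FL, GJ, GL, JL
  2-simplices (16): ABG, ABJ, ADE, ADG, AEL, AJL, BDE, BDL, BEJ, BGL, DGJ, DJL, EFJ, EFL, FGJ, FGL

so the chain groups are C_0 ≅ Z^8, C_1 ≅ Z^24, C_2 ≅ Z^16.

∂_1: C_1 → C_0 sends each edge [p,q] (with p < q) to q − p. For instance
  ∂BD = D − B.
As a 8×24 matrix over Z this has rank 7, with invariant factors (1,1,1,1,1,1,1).

The boundary map ∂_2: C_2 → C_1 sends each 2-simplex [p,q,r] to [q,r] − [p,r] + [p,q]. For instance
  ∂EFL = FL − EL + EF,
  ∂FGJ = GJ − FJ + FG.
The resulting 24×16 matrix has rank 15, and its Smith normal form has invariant factors (1,1,1,1,1,1,1,1,1,1,1,1,1,1,1).

Now H_k = ker ∂_k / im ∂_{k+1}, so:

  H_0: rank C_0 − rank ∂_1 = 8 − 7 = 1, and the invariant factors of ∂_1 are all 1, so H_0 = Z.
  H_1: rank ker ∂_1 − rank ∂_2 = (24 − 7) − 15 = 2, and the invariant factors of ∂_2 are all 1, so H_1 = Z^2.
  H_2: rank ker ∂_2 − rank ∂_3 = (16 − 15) − 0 = 1, and there is no ∂_3, so H_2 = Z.

H_0 ≅ Z,  H_1 ≅ Z^2,  H_2 ≅ Z.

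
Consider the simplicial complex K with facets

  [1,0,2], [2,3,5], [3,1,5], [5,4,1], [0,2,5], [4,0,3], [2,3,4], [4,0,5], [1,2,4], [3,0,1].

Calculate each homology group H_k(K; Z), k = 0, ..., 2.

H_0 = Z,  H_1 = Z/2,  H_2 = 0.

Order the vertices as 0 < 1 < 2 < 3 < 4 < 5. Listing each simplex with vertices in this order, K has dimension 2 with simplices:

  0-simplices (6): [0], [1], [2], [3], [4], [5]
  1-simplices (15): [0,1], [0,2], [0,3], [0,4], [0,5], [1,2], [1,3], [1,4], [1,5], [2,3], [2,4], [2,5], [3,4], [3,5], [4,5]
  2-simplices (10): [0,1,2], [0,1,3], [0,2,5], [0,3,4], [0,4,5], [1,2,4], [1,3,5], [1,4,5], [2,3,4], [2,3,5]

so the chain groups are C_0 ≅ Z^6, C_1 ≅ Z^15, C_2 ≅ Z^10.

∂_1: C_1 → C_0 is given by ∂[p,q] = [q] − [p]. For instance
  ∂[3,5] = [5] − [3].
This gives a 6×15 integer matrix of rank 5; reducing to Smith normal form yields diagonal entries (1,1,1,1,1).

∂_2: C_2 → C_1 acts by ∂[p,q,r] = [q,r] − [p,r] + [p,q]. For instance
  ∂[1,3,5] = [3,5] − [1,5] + [1,3],
  ∂[1,4,5] = [4,5] − [1,5] + [1,4].
The resulting 15×10 matrix has rank 10, and its Smith normal form has invariant factors (1,1,1,1,1,1,1,1,1,2).

Reading off H_k = ker ∂_k / im ∂_{k+1}:

  H_0: rank C_0 − rank ∂_1 = 6 − 5 = 1, and the invariant factors of ∂_1 are all 1, so H_0 ≅ Z.
  H_1: rank ker ∂_1 − rank ∂_2 = (15 − 5) − 10 = 0, and ∂_2 has invariant factor 2 > 1, so H_1 ≅ Z/2.
  H_2: rank ker ∂_2 − rank ∂_3 = (10 − 10) − 0 = 0, and there is no ∂_3, so H_2 ≅ 0.

As a check, the Euler characteristic is 6 − 15 + 10 = 1, which agrees with 1 − 0 + 0 = 1.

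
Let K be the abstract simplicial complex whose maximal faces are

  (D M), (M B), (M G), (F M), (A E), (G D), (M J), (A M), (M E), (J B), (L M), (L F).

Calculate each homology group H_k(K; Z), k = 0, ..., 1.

H_0 = Z,  H_1 = Z^4.

K has 9 vertices, 12 edges.
rank ∂_0 = 0, rank ∂_1 = 8 ⇒ b_0 = 9 − 0 − 8 = 1; all invariant factors of ∂_1 are 1 so no torsion. So H_0 ≅ Z.
rank ∂_1 = 8, rank ∂_2 = 0 ⇒ b_1 = 12 − 8 − 0 = 4. So H_1 ≅ Z^4.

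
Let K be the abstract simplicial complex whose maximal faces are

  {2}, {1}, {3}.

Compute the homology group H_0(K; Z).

H_0 = Z^3.

Fix the vertex order 1 < 2 < 3 and write every simplex with vertices in increasing order. Then dim K = 0 and the simplices of K are:

  0-simplices (3): [1], [2], [3]

giving chain groups C_0 ≅ Z^3.

From H_k ≅ ker(∂_k) / im(∂_{k+1}) we obtain:

  H_0: rank C_0 − rank ∂_1 = 3 − 0 = 3, and there is no ∂_1, so H_0 ≅ Z^3.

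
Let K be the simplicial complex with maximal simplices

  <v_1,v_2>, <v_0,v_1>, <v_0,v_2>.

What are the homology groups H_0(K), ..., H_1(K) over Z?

K has 3 vertices, 3 edges.
rank ∂_0 = 0, rank ∂_1 = 2 ⇒ b_0 = 3 − 0 − 2 = 1; all invariant factors of ∂_1 are 1 so no torsion. So H_0 = Z.
rank ∂_1 = 2, rank ∂_2 = 0 ⇒ b_1 = 3 − 2 − 0 = 1. So H_1 = Z.

H_0 ≅ Z,  H_1 ≅ Z.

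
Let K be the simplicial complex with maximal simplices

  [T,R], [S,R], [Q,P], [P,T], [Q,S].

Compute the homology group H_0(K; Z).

K has 5 vertices, 5 edges.
rank ∂_0 = 0, rank ∂_1 = 4 ⇒ b_0 = 5 − 0 − 4 = 1; all invariant factors of ∂_1 are 1 so no torsion. So H_0 = Z.

H_0 ≅ Z.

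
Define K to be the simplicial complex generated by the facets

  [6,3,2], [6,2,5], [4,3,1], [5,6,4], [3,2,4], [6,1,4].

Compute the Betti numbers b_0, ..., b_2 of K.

b_0 = 1, b_1 = 1, b_2 = 0.

Order the vertices as 1 < 2 < 3 < 4 < 5 < 6. Listing each simplex with vertices in this order, K has dimension 2 with simplices:

  0-simplices (6): [1], [2], [3], [4], [5], [6]
  1-simplices (12): [1,3], [1,4], [1,6], [2,3], [2,4], [2,5], [2,6], [3,4], [3,6], [4,5], [4,6], [5,6]
  2-simplices (6): [1,3,4], [1,4,6], [2,3,4], [2,3,6], [2,5,6], [4,5,6]

so the chain groups are C_0 ≅ Z^6, C_1 ≅ Z^12, C_2 ≅ Z^6.

∂_1: C_1 → C_0 is given by ∂[p,q] = [q] − [p]. For instance
  ∂[1,3] = [3] − [1].
As a 6×12 matrix over Z this has rank 5, with invariant factors (1,1,1,1,1).

∂_2: C_2 → C_1 maps a triangle to the signed sum of its edges. For instance
  ∂[1,3,4] = [3,4] − [1,4] + [1,3],
  ∂[2,5,6] = [5,6] − [2,6] + [2,5].
This gives a 12×6 integer matrix of rank 6; reducing to Smith normal form yields diagonal entries (1,1,1,1,1,1).

Computing H_k = (kernel of ∂_k) / (image of ∂_{k+1}):

  H_0: rank C_0 − rank ∂_1 = 6 − 5 = 1, and the invariant factors of ∂_1 are all 1, so H_0 ≅ Z.
  H_1: rank ker ∂_1 − rank ∂_2 = (12 − 5) − 6 = 1, and the invariant factors of ∂_2 are all 1, so H_1 ≅ Z.
  H_2: rank ker ∂_2 − rank ∂_3 = (6 − 6) − 0 = 0, and there is no ∂_3, so H_2 ≅ 0.

As a check, the Euler characteristic is 6 − 12 + 6 = 0, which agrees with 1 − 1 + 0 = 0.
(K is a triangulation of the cylinder S^1 x I.)

Hence the Betti numbers are b_0 = 1, b_1 = 1, b_2 = 0.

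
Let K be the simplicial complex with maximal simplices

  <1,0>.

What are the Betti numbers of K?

b_0 = 1, b_1 = 0.

We work with the vertex ordering 0 < 1. The simplices of K, each written with vertices in increasing order, are:

  0-simplices (2): [0], [1]
  1-simplices (1): [0,1]

giving chain groups C_0 ≅ Z^2, C_1 ≅ Z^1.

The boundary map ∂_1: C_1 → C_0 sends each edge [p,q] (with p < q) to q − p.
The resulting 2×1 matrix has rank 1, and its Smith normal form has invariant factors (1).

Now H_k = ker ∂_k / im ∂_{k+1}, so:

  H_0: rank C_0 − rank ∂_1 = 2 − 1 = 1, and the invariant factors of ∂_1 are all 1, so H_0 = Z.
  H_1: rank ker ∂_1 − rank ∂_2 = (1 − 1) − 0 = 0, and there is no ∂_2, so H_1 = 0.

As a check, the Euler characteristic is 2 − 1 = 1, which agrees with 1 − 0 = 1.
(K is a triangulation of the 1-simplex.)

Hence the Betti numbers are b_0 = 1, b_1 = 0.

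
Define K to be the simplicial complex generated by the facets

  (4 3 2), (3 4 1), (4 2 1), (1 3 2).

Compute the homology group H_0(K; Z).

Fix the vertex order 1 < 2 < 3 < 4 and write every simplex with vertices in increasing order. Then dim K = 2 and the simplices of K are:

  0-simplices (4): [1], [2], [3], [4]
  1-simplices (6): [1,2], [1,3], [1,4], [2,3], [2,4], [3,4]
  2-simplices (4): [1,2,3], [1,2,4], [1,3,4], [2,3,4]

giving chain groups C_0 ≅ Z^4, C_1 ≅ Z^6, C_2 ≅ Z^4.

Boundary ∂_1: C_1 → C_0 maps an edge to its endpoints' difference, ∂[p,q] = q − p.
This gives a 4×6 integer matrix of rank 3; reducing to Smith normal form yields diagonal entries (1,1,1).

∂_2: C_2 → C_1 maps a triangle to the signed sum of its edges. For instance
  ∂[1,2,3] = [2,3] − [1,3] + [1,2],
  ∂[1,2,4] = [2,4] − [1,4] + [1,2].
As a 6×4 matrix over Z this has rank 3, with invariant factors (1,1,1).

From H_k ≅ ker(∂_k) / im(∂_{k+1}) we obtain:

  H_0: rank C_0 − rank ∂_1 = 4 − 3 = 1, and the invariant factors of ∂_1 are all 1, so H_0 ≅ Z.

(K is a triangulation of the 2-sphere S^2.)

H_0 = Z.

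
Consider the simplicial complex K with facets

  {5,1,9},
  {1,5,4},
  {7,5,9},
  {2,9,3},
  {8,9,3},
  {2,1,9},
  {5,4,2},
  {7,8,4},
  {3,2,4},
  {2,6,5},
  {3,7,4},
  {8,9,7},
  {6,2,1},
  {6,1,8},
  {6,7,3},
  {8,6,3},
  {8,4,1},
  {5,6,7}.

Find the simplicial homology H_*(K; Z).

Order the vertices as 1 < 2 < 3 < 4 < 5 < 6 < 7 < 8 < 9. Listing each simplex with vertices in this order, K has dimension 2 with simplices:

  0-simplices (9): [1], [2], [3], [4], [5], [6], [7], [8], [9]
  1-simplices (27): (27 of them)
  2-simplices (18): [1,2,6], [1,2,9], [1,4,5], [1,4,8], [1,5,9], [1,6,8], [2,3,4], [2,3,9], [2,4,5], [2,5,6], [3,4,7], [3,6,7], [3,6,8], [3,8,9], [4,7,8], [5,6,7], [5,7,9], [7,8,9]

giving chain groups C_0 ≅ Z^9, C_1 ≅ Z^27, C_2 ≅ Z^18.

∂_1: C_1 → C_0 sends each edge [p,q] (with p < q) to q − p. For instance
  ∂[5,9] = [9] − [5].
This gives a 9×27 integer matrix of rank 8; reducing to Smith normal form yields diagonal entries (1,1,1,1,1,1,1,1).

∂_2: C_2 → C_1 sends each 2-simplex [p,q,r] to [q,r] − [p,r] + [p,q]. For instance
  ∂[2,3,9] = [3,9] − [2,9] + [2,3],
  ∂[1,4,8] = [4,8] − [1,8] + [1,4].
The resulting 27×18 matrix has rank 18, and its Smith normal form has invariant factors (1,1,1,1,1,1,1,1,1,1,1,1,1,1,1,1,1,2).

From H_k ≅ ker(∂_k) / im(∂_{k+1}) we obtain:

  H_0: rank C_0 − rank ∂_1 = 9 − 8 = 1, and the invariant factors of ∂_1 are all 1, so H_0 ≅ Z.
  H_1: rank ker ∂_1 − rank ∂_2 = (27 − 8) − 18 = 1, and ∂_2 has invariant factor 2 > 1, so H_1 ≅ Z × Z/2.
  H_2: rank ker ∂_2 − rank ∂_3 = (18 − 18) − 0 = 0, and there is no ∂_3, so H_2 ≅ 0.

As a check, the Euler characteristic is 9 − 27 + 18 = 0, which agrees with 1 − 1 + 0 = 0.

H_0 = Z,  H_1 = Z × Z/2,  H_2 = 0.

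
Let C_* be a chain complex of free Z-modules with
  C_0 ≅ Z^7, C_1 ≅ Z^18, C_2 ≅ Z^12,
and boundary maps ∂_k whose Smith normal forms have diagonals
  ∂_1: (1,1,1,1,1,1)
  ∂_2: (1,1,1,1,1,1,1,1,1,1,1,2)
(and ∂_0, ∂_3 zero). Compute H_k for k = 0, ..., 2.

H_0: b_0 = 7 − 0 − 6 = 1; torsion from ∂_1 factors > 1: none. So H_0 = Z.
H_1: b_1 = 18 − 6 − 12 = 0; torsion from ∂_2 factors > 1: [2]. So H_1 = Z/2.
H_2: b_2 = 12 − 12 − 0 = 0; torsion from ∂_3 factors > 1: none. So H_2 = 0.

H_0 = Z,  H_1 = Z/2,  H_2 = 0.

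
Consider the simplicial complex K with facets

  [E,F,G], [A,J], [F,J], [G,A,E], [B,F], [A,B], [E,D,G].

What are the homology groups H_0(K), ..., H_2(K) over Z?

H_0 ≅ Z,  H_1 ≅ Z^2,  H_2 = 0.

Take the total order A < B < D < E < F < G < J on the vertex set. Then K (dimension 2) consists of the simplices:

  0-simplices (7): A, B, D, E, F, G, J
  1-simplices (11): AB, AE, AG, AJ, BF, DE, DG, EF, EG, FG, FJ
  2-simplices (3): AEG, DEG, EFG

so the chain groups are C_0 ≅ Z^7, C_1 ≅ Z^11, C_2 ≅ Z^3.

The boundary map ∂_1: C_1 → C_0 maps an edge to its endpoints' difference, ∂[p,q] = q − p. For instance
  ∂DE = E − D.
The 7×11 boundary matrix has rank 6 and Smith normal form diag(1,1,1,1,1,1).

Boundary ∂_2: C_2 → C_1 maps a triangle to the signed sum of its edges. For instance
  ∂DEG = EG − DG + DE,
  ∂AEG = EG − AG + AE.
The resulting 11×3 matrix has rank 3, and its Smith normal form has invariant factors (1,1,1).

Now H_k = ker ∂_k / im ∂_{k+1}, so:

  H_0: rank C_0 − rank ∂_1 = 7 − 6 = 1, and the invariant factors of ∂_1 are all 1, so H_0 ≅ Z.
  H_1: rank ker ∂_1 − rank ∂_2 = (11 − 6) − 3 = 2, and the invariant factors of ∂_2 are all 1, so H_1 ≅ Z^2.
  H_2: rank ker ∂_2 − rank ∂_3 = (3 − 3) − 0 = 0, and there is no ∂_3, so H_2 ≅ 0.

As a check, the Euler characteristic is 7 − 11 + 3 = -1, which agrees with 1 − 2 + 0 = -1.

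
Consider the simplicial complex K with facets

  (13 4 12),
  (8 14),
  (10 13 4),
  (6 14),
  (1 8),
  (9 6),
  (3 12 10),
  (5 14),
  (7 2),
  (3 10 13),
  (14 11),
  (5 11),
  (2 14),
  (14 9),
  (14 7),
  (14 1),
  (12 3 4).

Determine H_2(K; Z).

We work with the vertex ordering 1 < 2 < 3 < 4 < 5 < 6 < 7 < 8 < 9 < 10 < 11 < 12 < 13 < 14. The simplices of K, each written with vertices in increasing order, are:

  0-simplices (14): [1], [2], [3], [4], [5], [6], [7], [8], [9], [10], [11], [12], [13], [14]
  1-simplices (22): (22 of them)
  2-simplices (5): [3,4,12], [3,10,12], [3,10,13], [4,10,13], [4,12,13]

so the chain groups are C_0 ≅ Z^14, C_1 ≅ Z^22, C_2 ≅ Z^5.

Boundary ∂_1: C_1 → C_0 sends each edge [p,q] (with p < q) to q − p. For instance
  ∂[3,13] = [13] − [3].
As a 14×22 matrix over Z this has rank 12, with invariant factors (1,1,1,1,1,1,1,1,1,1,1,1).

Boundary ∂_2: C_2 → C_1 sends each 2-simplex [p,q,r] to [q,r] − [p,r] + [p,q]. For instance
  ∂[3,10,13] = [10,13] − [3,13] + [3,10],
  ∂[4,10,13] = [10,13] − [4,13] + [4,10].
As a 22×5 matrix over Z this has rank 5, with invariant factors (1,1,1,1,1).

From H_k ≅ ker(∂_k) / im(∂_{k+1}) we obtain:

  H_2: rank ker ∂_2 − rank ∂_3 = (5 − 5) − 0 = 0, and there is no ∂_3, so H_2 = 0.

H_2 = 0.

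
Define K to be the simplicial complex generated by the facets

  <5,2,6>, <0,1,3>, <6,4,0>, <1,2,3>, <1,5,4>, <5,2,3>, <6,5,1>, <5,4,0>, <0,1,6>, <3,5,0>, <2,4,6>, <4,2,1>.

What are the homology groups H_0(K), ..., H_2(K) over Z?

Take the total order 0 < 1 < 2 < 3 < 4 < 5 < 6 on the vertex set. Then K (dimension 2) consists of the simplices:

  0-simplices (7): [0], [1], [2], [3], [4], [5], [6]
  1-simplices (18): [0,1], [0,3], [0,4], [0,5], [0,6], [1,2], [1,3], [1,4], [1,5], [1,6], [2,3], [2,4], [2,5], [2,6], [3,5], [4,5], [4,6], [5,6]
  2-simplices (12): [0,1,3], [0,1,6], [0,3,5], [0,4,5], [0,4,6], [1,2,3], [1,2,4], [1,4,5], [1,5,6], [2,3,5], [2,4,6], [2,5,6]

so the chain groups are C_0 ≅ Z^7, C_1 ≅ Z^18, C_2 ≅ Z^12.

The boundary map ∂_1: C_1 → C_0 is given by ∂[p,q] = [q] − [p].
The 7×18 boundary matrix has rank 6 and Smith normal form diag(1,1,1,1,1,1).

Boundary ∂_2: C_2 → C_1 acts by ∂[p,q,r] = [q,r] − [p,r] + [p,q]. For instance
  ∂[2,4,6] = [4,6] − [2,6] + [2,4],
  ∂[0,1,6] = [1,6] − [0,6] + [0,1].
The 18×12 boundary matrix has rank 12 and Smith normal form diag(1,1,1,1,1,1,1,1,1,1,1,2).

Reading off H_k = ker ∂_k / im ∂_{k+1}:

  H_0: rank C_0 − rank ∂_1 = 7 − 6 = 1, and the invariant factors of ∂_1 are all 1, so H_0 ≅ Z.
  H_1: rank ker ∂_1 − rank ∂_2 = (18 − 6) − 12 = 0, and ∂_2 has invariant factor 2 > 1, so H_1 ≅ Z/2.
  H_2: rank ker ∂_2 − rank ∂_3 = (12 − 12) − 0 = 0, and there is no ∂_3, so H_2 ≅ 0.

(K is a triangulation of the real projective plane RP^2.)

H_0 ≅ Z,  H_1 ≅ Z/2,  H_2 = 0.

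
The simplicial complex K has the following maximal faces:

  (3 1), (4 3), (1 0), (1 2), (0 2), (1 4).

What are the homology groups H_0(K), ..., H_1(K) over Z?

K has 5 vertices, 6 edges.
rank ∂_0 = 0, rank ∂_1 = 4 ⇒ b_0 = 5 − 0 − 4 = 1; all invariant factors of ∂_1 are 1 so no torsion. So H_0 = Z.
rank ∂_1 = 4, rank ∂_2 = 0 ⇒ b_1 = 6 − 4 − 0 = 2. So H_1 = Z^2.

H_0 ≅ Z,  H_1 ≅ Z^2.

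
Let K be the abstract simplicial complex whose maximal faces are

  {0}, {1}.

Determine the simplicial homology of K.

H_0 = Z^2.

Take the total order 0 < 1 on the vertex set. Then K (dimension 0) consists of the simplices:

  0-simplices (2): [0], [1]

so the chain groups are C_0 ≅ Z^2.

Now H_k = ker ∂_k / im ∂_{k+1}, so:

  H_0: rank C_0 − rank ∂_1 = 2 − 0 = 2, and there is no ∂_1, so H_0 = Z^2.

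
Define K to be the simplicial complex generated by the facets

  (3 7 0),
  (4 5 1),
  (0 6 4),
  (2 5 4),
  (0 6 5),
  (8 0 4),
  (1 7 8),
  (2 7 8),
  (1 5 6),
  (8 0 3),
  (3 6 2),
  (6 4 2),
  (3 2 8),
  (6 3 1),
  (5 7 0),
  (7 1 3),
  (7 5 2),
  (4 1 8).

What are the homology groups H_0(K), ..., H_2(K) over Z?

Fix the vertex order 0 < 1 < 2 < 3 < 4 < 5 < 6 < 7 < 8 and write every simplex with vertices in increasing order. Then dim K = 2 and the simplices of K are:

  0-simplices (9): [0], [1], [2], [3], [4], [5], [6], [7], [8]
  1-simplices (27): (27 of them)
  2-simplices (18): [0,3,7], [0,3,8], [0,4,6], [0,4,8], [0,5,6], [0,5,7], [1,3,6], [1,3,7], [1,4,5], [1,4,8], [1,5,6], [1,7,8], [2,3,6], [2,3,8], [2,4,5], [2,4,6], [2,5,7], [2,7,8]

Hence C_0 ≅ Z^9, C_1 ≅ Z^27, C_2 ≅ Z^18.

The boundary map ∂_1: C_1 → C_0 is given by ∂[p,q] = [q] − [p].
As a 9×27 matrix over Z this has rank 8, with invariant factors (1,1,1,1,1,1,1,1).

Boundary ∂_2: C_2 → C_1 sends each 2-simplex [p,q,r] to [q,r] − [p,r] + [p,q]. For instance
  ∂[2,5,7] = [5,7] − [2,7] + [2,5],
  ∂[1,5,6] = [5,6] − [1,6] + [1,5].
The resulting 27×18 matrix has rank 18, and its Smith normal form has invariant factors (1,1,1,1,1,1,1,1,1,1,1,1,1,1,1,1,1,2).

Reading off H_k = ker ∂_k / im ∂_{k+1}:

  H_0: rank C_0 − rank ∂_1 = 9 − 8 = 1, and the invariant factors of ∂_1 are all 1, so H_0 ≅ Z.
  H_1: rank ker ∂_1 − rank ∂_2 = (27 − 8) − 18 = 1, and ∂_2 has invariant factor 2 > 1, so H_1 ≅ Z ⊕ Z/2Z.
  H_2: rank ker ∂_2 − rank ∂_3 = (18 − 18) − 0 = 0, and there is no ∂_3, so H_2 ≅ 0.

H_0 = Z,  H_1 = Z ⊕ Z/2Z,  H_2 = 0.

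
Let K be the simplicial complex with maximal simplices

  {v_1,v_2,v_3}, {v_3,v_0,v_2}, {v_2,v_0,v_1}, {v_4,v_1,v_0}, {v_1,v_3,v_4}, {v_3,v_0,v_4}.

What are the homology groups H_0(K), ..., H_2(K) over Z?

Take the total order v_0 < v_1 < v_2 < v_3 < v_4 on the vertex set. Then K (dimension 2) consists of the simplices:

  0-simplices (5): [v_0], [v_1], [v_2], [v_3], [v_4]
  1-simplices (9): [v_0,v_1], [v_0,v_2], [v_0,v_3], [v_0,v_4], [v_1,v_2], [v_1,v_3], [v_1,v_4], [v_2,v_3], [v_3,v_4]
  2-simplices (6): [v_0,v_1,v_2], [v_0,v_1,v_4], [v_0,v_2,v_3], [v_0,v_3,v_4], [v_1,v_2,v_3], [v_1,v_3,v_4]

so the chain groups are C_0 ≅ Z^5, C_1 ≅ Z^9, C_2 ≅ Z^6.

Boundary ∂_1: C_1 → C_0 maps an edge to its endpoints' difference, ∂[p,q] = q − p.
As a 5×9 matrix over Z this has rank 4, with invariant factors (1,1,1,1).

∂_2: C_2 → C_1 sends each 2-simplex [p,q,r] to [q,r] − [p,r] + [p,q]. For instance
  ∂[v_0,v_2,v_3] = [v_2,v_3] − [v_0,v_3] + [v_0,v_2],
  ∂[v_0,v_1,v_2] = [v_1,v_2] − [v_0,v_2] + [v_0,v_1].
The 9×6 boundary matrix has rank 5 and Smith normal form diag(1,1,1,1,1).

Computing H_k = (kernel of ∂_k) / (image of ∂_{k+1}):

  H_0: rank C_0 − rank ∂_1 = 5 − 4 = 1, and the invariant factors of ∂_1 are all 1, so H_0 ≅ Z.
  H_1: rank ker ∂_1 − rank ∂_2 = (9 − 4) − 5 = 0, and the invariant factors of ∂_2 are all 1, so H_1 ≅ 0.
  H_2: rank ker ∂_2 − rank ∂_3 = (6 − 5) − 0 = 1, and there is no ∂_3, so H_2 ≅ Z.

(K is a triangulation of the 2-sphere S^2.)

H_0 = Z,  H_1 = 0,  H_2 = Z.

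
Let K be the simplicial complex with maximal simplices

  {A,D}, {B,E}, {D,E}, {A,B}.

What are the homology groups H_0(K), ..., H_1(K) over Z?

Take the total order A < B < D < E on the vertex set. Then K (dimension 1) consists of the simplices:

  0-simplices (4): A, B, D, E
  1-simplices (4): AB, AD, BE, DE

giving chain groups C_0 ≅ Z^4, C_1 ≅ Z^4.

The boundary map ∂_1: C_1 → C_0 is given by ∂[p,q] = [q] − [p]. For instance
  ∂BE = E − B.
As a 4×4 matrix over Z this has rank 3, with invariant factors (1,1,1).

Computing H_k = (kernel of ∂_k) / (image of ∂_{k+1}):

  H_0: rank C_0 − rank ∂_1 = 4 − 3 = 1, and the invariant factors of ∂_1 are all 1, so H_0 ≅ Z.
  H_1: rank ker ∂_1 − rank ∂_2 = (4 − 3) − 0 = 1, and there is no ∂_2, so H_1 ≅ Z.

As a check, the Euler characteristic is 4 − 4 = 0, which agrees with 1 − 1 = 0.

H_0 ≅ Z,  H_1 ≅ Z.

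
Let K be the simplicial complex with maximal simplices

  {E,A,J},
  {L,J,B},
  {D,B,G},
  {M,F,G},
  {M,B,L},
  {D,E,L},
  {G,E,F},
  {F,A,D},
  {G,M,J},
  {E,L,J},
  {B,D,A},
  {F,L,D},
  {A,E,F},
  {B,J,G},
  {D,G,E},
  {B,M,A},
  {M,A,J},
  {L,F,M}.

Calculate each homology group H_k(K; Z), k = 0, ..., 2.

K has 9 vertices, 27 edges, 18 triangles.
rank ∂_0 = 0, rank ∂_1 = 8 ⇒ b_0 = 9 − 0 − 8 = 1; all invariant factors of ∂_1 are 1 so no torsion. So H_0 ≅ Z.
rank ∂_1 = 8, rank ∂_2 = 18 ⇒ b_1 = 27 − 8 − 18 = 1; ∂_2 has invariant factor(s) [2] giving torsion. So H_1 ≅ Z ⊕ Z_2.
rank ∂_2 = 18, rank ∂_3 = 0 ⇒ b_2 = 18 − 18 − 0 = 0. So H_2 ≅ 0.

H_0 = Z,  H_1 = Z ⊕ Z_2,  H_2 = 0.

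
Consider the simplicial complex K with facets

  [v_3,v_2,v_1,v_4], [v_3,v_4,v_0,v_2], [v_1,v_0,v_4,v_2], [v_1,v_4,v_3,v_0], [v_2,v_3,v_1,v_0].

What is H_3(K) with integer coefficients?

Order the vertices as v_0 < v_1 < v_2 < v_3 < v_4. Listing each simplex with vertices in this order, K has dimension 3 with simplices:

  0-simplices (5): [v_0], [v_1], [v_2], [v_3], [v_4]
  1-simplices (10): [v_0,v_1], [v_0,v_2], [v_0,v_3], [v_0,v_4], [v_1,v_2], [v_1,v_3], [v_1,v_4], [v_2,v_3], [v_2,v_4], [v_3,v_4]
  2-simplices (10): [v_0,v_1,v_2], [v_0,v_1,v_3], [v_0,v_1,v_4], [v_0,v_2,v_3], [v_0,v_2,v_4], [v_0,v_3,v_4], [v_1,v_2,v_3], [v_1,v_2,v_4], [v_1,v_3,v_4], [v_2,v_3,v_4]
  3-simplices (5): [v_0,v_1,v_2,v_3], [v_0,v_1,v_2,v_4], [v_0,v_1,v_3,v_4], [v_0,v_2,v_3,v_4], [v_1,v_2,v_3,v_4]

so the chain groups are C_0 ≅ Z^5, C_1 ≅ Z^10, C_2 ≅ Z^10, C_3 ≅ Z^5.

∂_1: C_1 → C_0 maps an edge to its endpoints' difference, ∂[p,q] = q − p. For instance
  ∂[v_0,v_1] = [v_1] − [v_0].
As a 5×10 matrix over Z this has rank 4, with invariant factors (1,1,1,1).

∂_2: C_2 → C_1 maps a triangle to the signed sum of its edges. For instance
  ∂[v_0,v_3,v_4] = [v_3,v_4] − [v_0,v_4] + [v_0,v_3],
  ∂[v_0,v_2,v_4] = [v_2,v_4] − [v_0,v_4] + [v_0,v_2].
The 10×10 boundary matrix has rank 6 and Smith normal form diag(1,1,1,1,1,1).

Boundary ∂_3: C_3 → C_2 sends each 3-simplex σ to the alternating sum Σ_i (−1)^i (σ with its i-th vertex removed). For instance
  ∂[v_1,v_2,v_3,v_4] = [v_2,v_3,v_4] − [v_1,v_3,v_4] + [v_1,v_2,v_4] − [v_1,v_2,v_3],
  ∂[v_0,v_1,v_2,v_4] = [v_1,v_2,v_4] − [v_0,v_2,v_4] + [v_0,v_1,v_4] − [v_0,v_1,v_2].
The 10×5 boundary matrix has rank 4 and Smith normal form diag(1,1,1,1).

Now H_k = ker ∂_k / im ∂_{k+1}, so:

  H_3: rank ker ∂_3 − rank ∂_4 = (5 − 4) − 0 = 1, and there is no ∂_4, so H_3 = Z.

(K is a triangulation of the 3-sphere S^3.)

H_3 ≅ Z.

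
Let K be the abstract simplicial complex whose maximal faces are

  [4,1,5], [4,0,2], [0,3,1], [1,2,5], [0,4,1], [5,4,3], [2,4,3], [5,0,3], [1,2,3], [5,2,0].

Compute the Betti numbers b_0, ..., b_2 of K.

Fix the vertex order 0 < 1 < 2 < 3 < 4 < 5 and write every simplex with vertices in increasing order. Then dim K = 2 and the simplices of K are:

  0-simplices (6): [0], [1], [2], [3], [4], [5]
  1-simplices (15): [0,1], [0,2], [0,3], [0,4], [0,5], [1,2], [1,3], [1,4], [1,5], [2,3], [2,4], [2,5], [3,4], [3,5], [4,5]
  2-simplices (10): [0,1,3], [0,1,4], [0,2,4], [0,2,5], [0,3,5], [1,2,3], [1,2,5], [1,4,5], [2,3,4], [3,4,5]

so the chain groups are C_0 ≅ Z^6, C_1 ≅ Z^15, C_2 ≅ Z^10.

Boundary ∂_1: C_1 → C_0 maps an edge to its endpoints' difference, ∂[p,q] = q − p. For instance
  ∂[1,4] = [4] − [1].
This gives a 6×15 integer matrix of rank 5; reducing to Smith normal form yields diagonal entries (1,1,1,1,1).

The boundary map ∂_2: C_2 → C_1 maps a triangle to the signed sum of its edges. For instance
  ∂[0,1,3] = [1,3] − [0,3] + [0,1],
  ∂[1,2,5] = [2,5] − [1,5] + [1,2].
The 15×10 boundary matrix has rank 10 and Smith normal form diag(1,1,1,1,1,1,1,1,1,2).

Now H_k = ker ∂_k / im ∂_{k+1}, so:

  H_0: rank C_0 − rank ∂_1 = 6 − 5 = 1, and the invariant factors of ∂_1 are all 1, so H_0 = Z.
  H_1: rank ker ∂_1 − rank ∂_2 = (15 − 5) − 10 = 0, and ∂_2 has invariant factor 2 > 1, so H_1 = Z/2.
  H_2: rank ker ∂_2 − rank ∂_3 = (10 − 10) − 0 = 0, and there is no ∂_3, so H_2 = 0.

Hence the Betti numbers are b_0 = 1, b_1 = 0, b_2 = 0.

b_0 = 1, b_1 = 0, b_2 = 0.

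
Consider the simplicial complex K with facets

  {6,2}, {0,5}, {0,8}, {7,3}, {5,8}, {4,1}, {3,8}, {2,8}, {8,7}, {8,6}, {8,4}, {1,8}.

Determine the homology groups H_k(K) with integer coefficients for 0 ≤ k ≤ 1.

H_0 ≅ Z,  H_1 ≅ Z^4.

Order the vertices as 0 < 1 < 2 < 3 < 4 < 5 < 6 < 7 < 8. Listing each simplex with vertices in this order, K has dimension 1 with simplices:

  0-simplices (9): [0], [1], [2], [3], [4], [5], [6], [7], [8]
  1-simplices (12): [0,5], [0,8], [1,4], [1,8], [2,6], [2,8], [3,7], [3,8], [4,8], [5,8], [6,8], [7,8]

Hence C_0 ≅ Z^9, C_1 ≅ Z^12.

∂_1: C_1 → C_0 sends each edge [p,q] (with p < q) to q − p. For instance
  ∂[4,8] = [8] − [4].
The 9×12 boundary matrix has rank 8 and Smith normal form diag(1,1,1,1,1,1,1,1).

Computing H_k = (kernel of ∂_k) / (image of ∂_{k+1}):

  H_0: rank C_0 − rank ∂_1 = 9 − 8 = 1, and the invariant factors of ∂_1 are all 1, so H_0 = Z.
  H_1: rank ker ∂_1 − rank ∂_2 = (12 − 8) − 0 = 4, and there is no ∂_2, so H_1 = Z^4.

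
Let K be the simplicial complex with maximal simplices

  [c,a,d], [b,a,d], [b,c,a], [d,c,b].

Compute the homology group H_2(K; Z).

H_2 ≅ Z.

K has 4 vertices, 6 edges, 4 triangles.
rank ∂_2 = 3, rank ∂_3 = 0 ⇒ b_2 = 4 − 3 − 0 = 1. So H_2 ≅ Z.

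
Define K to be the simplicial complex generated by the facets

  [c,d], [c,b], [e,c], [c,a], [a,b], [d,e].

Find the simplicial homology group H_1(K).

H_1 = Z^2.

Order the vertices as a < b < c < d < e. Listing each simplex with vertices in this order, K has dimension 1 with simplices:

  0-simplices (5): a, b, c, d, e
  1-simplices (6): ab, ac, bc, cd, ce, de

so the chain groups are C_0 ≅ Z^5, C_1 ≅ Z^6.

Boundary ∂_1: C_1 → C_0 maps an edge to its endpoints' difference, ∂[p,q] = q − p.
The 5×6 boundary matrix has rank 4 and Smith normal form diag(1,1,1,1).

From H_k ≅ ker(∂_k) / im(∂_{k+1}) we obtain:

  H_1: rank ker ∂_1 − rank ∂_2 = (6 − 4) − 0 = 2, and there is no ∂_2, so H_1 = Z^2.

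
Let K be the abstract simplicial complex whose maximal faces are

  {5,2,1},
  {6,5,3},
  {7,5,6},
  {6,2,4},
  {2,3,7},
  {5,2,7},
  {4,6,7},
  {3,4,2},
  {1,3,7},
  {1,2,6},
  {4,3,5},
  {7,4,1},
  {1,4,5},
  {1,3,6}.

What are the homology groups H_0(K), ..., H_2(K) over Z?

H_0 = Z,  H_1 = Z^2,  H_2 = Z.

Order the vertices as 1 < 2 < 3 < 4 < 5 < 6 < 7. Listing each simplex with vertices in this order, K has dimension 2 with simplices:

  0-simplices (7): [1], [2], [3], [4], [5], [6], [7]
  1-simplices (21): [1,2], [1,3], [1,4], [1,5], [1,6], [1,7], [2,3], [2,4], [2,5], [2,6], [2,7], [3,4], [3,5], [3,6], [3,7], [4,5], [4,6], [4,7], [5,6], [5,7], [6,7]
  2-simplices (14): [1,2,5], [1,2,6], [1,3,6], [1,3,7], [1,4,5], [1,4,7], [2,3,4], [2,3,7], [2,4,6], [2,5,7], [3,4,5], [3,5,6], [4,6,7], [5,6,7]

giving chain groups C_0 ≅ Z^7, C_1 ≅ Z^21, C_2 ≅ Z^14.

The boundary map ∂_1: C_1 → C_0 is given by ∂[p,q] = [q] − [p].
This gives a 7×21 integer matrix of rank 6; reducing to Smith normal form yields diagonal entries (1,1,1,1,1,1).

∂_2: C_2 → C_1 maps a triangle to the signed sum of its edges. For instance
  ∂[2,5,7] = [5,7] − [2,7] + [2,5],
  ∂[3,5,6] = [5,6] − [3,6] + [3,5].
This gives a 21×14 integer matrix of rank 13; reducing to Smith normal form yields diagonal entries (1,1,1,1,1,1,1,1,1,1,1,1,1).

Reading off H_k = ker ∂_k / im ∂_{k+1}:

  H_0: rank C_0 − rank ∂_1 = 7 − 6 = 1, and the invariant factors of ∂_1 are all 1, so H_0 = Z.
  H_1: rank ker ∂_1 − rank ∂_2 = (21 − 6) − 13 = 2, and the invariant factors of ∂_2 are all 1, so H_1 = Z^2.
  H_2: rank ker ∂_2 − rank ∂_3 = (14 − 13) − 0 = 1, and there is no ∂_3, so H_2 = Z.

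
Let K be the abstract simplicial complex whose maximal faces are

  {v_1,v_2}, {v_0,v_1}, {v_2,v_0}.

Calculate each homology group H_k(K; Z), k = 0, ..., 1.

H_0 ≅ Z,  H_1 ≅ Z.

Order the vertices as v_0 < v_1 < v_2. Listing each simplex with vertices in this order, K has dimension 1 with simplices:

  0-simplices (3): [v_0], [v_1], [v_2]
  1-simplices (3): [v_0,v_1], [v_0,v_2], [v_1,v_2]

Hence C_0 ≅ Z^3, C_1 ≅ Z^3.

∂_1: C_1 → C_0 maps an edge to its endpoints' difference, ∂[p,q] = q − p.
The resulting 3×3 matrix has rank 2, and its Smith normal form has invariant factors (1,1).

Computing H_k = (kernel of ∂_k) / (image of ∂_{k+1}):

  H_0: rank C_0 − rank ∂_1 = 3 − 2 = 1, and the invariant factors of ∂_1 are all 1, so H_0 ≅ Z.
  H_1: rank ker ∂_1 − rank ∂_2 = (3 − 2) − 0 = 1, and there is no ∂_2, so H_1 ≅ Z.

As a check, the Euler characteristic is 3 − 3 = 0, which agrees with 1 − 1 = 0.
(K is a triangulation of the circle S^1.)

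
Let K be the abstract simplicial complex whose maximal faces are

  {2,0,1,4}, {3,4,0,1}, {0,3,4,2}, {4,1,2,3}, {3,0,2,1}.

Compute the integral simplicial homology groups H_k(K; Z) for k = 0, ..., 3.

H_0 = Z,  H_1 = 0,  H_2 = 0,  H_3 = Z.

Order the vertices as 0 < 1 < 2 < 3 < 4. Listing each simplex with vertices in this order, K has dimension 3 with simplices:

  0-simplices (5): [0], [1], [2], [3], [4]
  1-simplices (10): [0,1], [0,2], [0,3], [0,4], [1,2], [1,3], [1,4], [2,3], [2,4], [3,4]
  2-simplices (10): [0,1,2], [0,1,3], [0,1,4], [0,2,3], [0,2,4], [0,3,4], [1,2,3], [1,2,4], [1,3,4], [2,3,4]
  3-simplices (5): [0,1,2,3], [0,1,2,4], [0,1,3,4], [0,2,3,4], [1,2,3,4]

giving chain groups C_0 ≅ Z^5, C_1 ≅ Z^10, C_2 ≅ Z^10, C_3 ≅ Z^5.

The boundary map ∂_1: C_1 → C_0 sends each edge [p,q] (with p < q) to q − p. For instance
  ∂[2,3] = [3] − [2].
The resulting 5×10 matrix has rank 4, and its Smith normal form has invariant factors (1,1,1,1).

The boundary map ∂_2: C_2 → C_1 maps a triangle to the signed sum of its edges. For instance
  ∂[0,1,2] = [1,2] − [0,2] + [0,1],
  ∂[0,2,3] = [2,3] − [0,3] + [0,2].
The resulting 10×10 matrix has rank 6, and its Smith normal form has invariant factors (1,1,1,1,1,1).

∂_3: C_3 → C_2 sends each 3-simplex σ to the alternating sum Σ_i (−1)^i (σ with its i-th vertex removed). For instance
  ∂[0,1,2,4] = [1,2,4] − [0,2,4] + [0,1,4] − [0,1,2],
  ∂[0,2,3,4] = [2,3,4] − [0,3,4] + [0,2,4] − [0,2,3].
As a 10×5 matrix over Z this has rank 4, with invariant factors (1,1,1,1).

From H_k ≅ ker(∂_k) / im(∂_{k+1}) we obtain:

  H_0: rank C_0 − rank ∂_1 = 5 − 4 = 1, and the invariant factors of ∂_1 are all 1, so H_0 ≅ Z.
  H_1: rank ker ∂_1 − rank ∂_2 = (10 − 4) − 6 = 0, and the invariant factors of ∂_2 are all 1, so H_1 ≅ 0.
  H_2: rank ker ∂_2 − rank ∂_3 = (10 − 6) − 4 = 0, and the invariant factors of ∂_3 are all 1, so H_2 ≅ 0.
  H_3: rank ker ∂_3 − rank ∂_4 = (5 − 4) − 0 = 1, and there is no ∂_4, so H_3 ≅ Z.

As a check, the Euler characteristic is 5 − 10 + 10 − 5 = 0, which agrees with 1 − 0 + 0 − 1 = 0.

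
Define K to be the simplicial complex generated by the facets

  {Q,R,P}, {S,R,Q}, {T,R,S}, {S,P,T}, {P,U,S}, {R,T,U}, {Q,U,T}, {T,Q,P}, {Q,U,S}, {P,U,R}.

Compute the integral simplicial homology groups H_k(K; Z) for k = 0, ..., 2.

H_0 ≅ Z,  H_1 ≅ Z_2,  H_2 = 0.

Fix the vertex order P < Q < R < S < T < U and write every simplex with vertices in increasing order. Then dim K = 2 and the simplices of K are:

  0-simplices (6): P, Q, R, S, T, U
  1-simplices (15): PQ, PR, PS, PT, PU, QR, QS, QT, QU, RS, RT, RU, ST, SU, TU
  2-simplices (10): PQR, PQT, PRU, PST, PSU, QRS, QSU, QTU, RST, RTU

Hence C_0 ≅ Z^6, C_1 ≅ Z^15, C_2 ≅ Z^10.

The boundary map ∂_1: C_1 → C_0 maps an edge to its endpoints' difference, ∂[p,q] = q − p. For instance
  ∂RU = U − R.
This gives a 6×15 integer matrix of rank 5; reducing to Smith normal form yields diagonal entries (1,1,1,1,1).

∂_2: C_2 → C_1 maps a triangle to the signed sum of its edges. For instance
  ∂QRS = RS − QS + QR,
  ∂PST = ST − PT + PS.
As a 15×10 matrix over Z this has rank 10, with invariant factors (1,1,1,1,1,1,1,1,1,2).

Reading off H_k = ker ∂_k / im ∂_{k+1}:

  H_0: rank C_0 − rank ∂_1 = 6 − 5 = 1, and the invariant factors of ∂_1 are all 1, so H_0 = Z.
  H_1: rank ker ∂_1 − rank ∂_2 = (15 − 5) − 10 = 0, and ∂_2 has invariant factor 2 > 1, so H_1 = Z_2.
  H_2: rank ker ∂_2 − rank ∂_3 = (10 − 10) − 0 = 0, and there is no ∂_3, so H_2 = 0.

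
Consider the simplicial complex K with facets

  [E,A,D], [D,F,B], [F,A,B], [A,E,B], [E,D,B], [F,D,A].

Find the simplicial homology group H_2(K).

Fix the vertex order A < B < D < E < F and write every simplex with vertices in increasing order. Then dim K = 2 and the simplices of K are:

  0-simplices (5): A, B, D, E, F
  1-simplices (9): AB, AD, AE, AF, BD, BE, BF, DE, DF
  2-simplices (6): ABE, ABF, ADE, ADF, BDE, BDF

giving chain groups C_0 ≅ Z^5, C_1 ≅ Z^9, C_2 ≅ Z^6.

The boundary map ∂_1: C_1 → C_0 maps an edge to its endpoints' difference, ∂[p,q] = q − p. For instance
  ∂DF = F − D.
The resulting 5×9 matrix has rank 4, and its Smith normal form has invariant factors (1,1,1,1).

Boundary ∂_2: C_2 → C_1 acts by ∂[p,q,r] = [q,r] − [p,r] + [p,q]. For instance
  ∂BDF = DF − BF + BD,
  ∂ADE = DE − AE + AD.
This gives a 9×6 integer matrix of rank 5; reducing to Smith normal form yields diagonal entries (1,1,1,1,1).

Now H_k = ker ∂_k / im ∂_{k+1}, so:

  H_2: rank ker ∂_2 − rank ∂_3 = (6 − 5) − 0 = 1, and there is no ∂_3, so H_2 = Z.

H_2 ≅ Z.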